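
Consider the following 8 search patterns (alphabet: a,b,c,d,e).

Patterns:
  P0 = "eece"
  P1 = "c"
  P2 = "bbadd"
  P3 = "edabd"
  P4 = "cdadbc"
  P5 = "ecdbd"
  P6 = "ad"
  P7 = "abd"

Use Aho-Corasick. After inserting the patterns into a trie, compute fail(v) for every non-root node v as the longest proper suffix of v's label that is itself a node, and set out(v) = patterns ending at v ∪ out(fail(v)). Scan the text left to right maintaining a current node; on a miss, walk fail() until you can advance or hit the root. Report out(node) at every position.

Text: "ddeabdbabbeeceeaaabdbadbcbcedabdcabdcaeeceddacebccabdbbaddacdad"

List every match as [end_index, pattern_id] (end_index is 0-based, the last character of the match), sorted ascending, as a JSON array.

Build automaton:
Trie nodes:
  n0 'ε': a→24 b→6 c→5 e→1
  n1 'e': c→20 d→11 e→2
  n2 'ee': c→3
  n3 'eec': e→4
  n4 'eece': ·  ←P0
  n5 'c': d→15  ←P1
  n6 'b': b→7
  n7 'bb': a→8
  n8 'bba': d→9
  n9 'bbad': d→10
  n10 'bbadd': ·  ←P2
  n11 'ed': a→12
  n12 'eda': b→13
  n13 'edab': d→14
  n14 'edabd': ·  ←P3
  n15 'cd': a→16
  n16 'cda': d→17
  n17 'cdad': b→18
  n18 'cdadb': c→19
  n19 'cdadbc': ·  ←P4
  n20 'ec': d→21
  n21 'ecd': b→22
  n22 'ecdb': d→23
  n23 'ecdbd': ·  ←P5
  n24 'a': b→26 d→25
  n25 'ad': ·  ←P6
  n26 'ab': d→27
  n27 'abd': ·  ←P7

Failure links (BFS by depth):
  fail(1) 'e': from fail(0)=0 chase 'e': 0 ⇒ 0;  out=∅∪out(0)=∅
  fail(5) 'c': from fail(0)=0 chase 'c': 0 ⇒ 0;  out={1}∪out(0)={1}
  fail(6) 'b': from fail(0)=0 chase 'b': 0 ⇒ 0;  out=∅∪out(0)=∅
  fail(24) 'a': from fail(0)=0 chase 'a': 0 ⇒ 0;  out=∅∪out(0)=∅
  fail(2) 'ee': from fail(1)=0 chase 'e': 0 ⇒ 1;  out=∅∪out(1)=∅
  fail(7) 'bb': from fail(6)=0 chase 'b': 0 ⇒ 6;  out=∅∪out(6)=∅
  fail(11) 'ed': from fail(1)=0 chase 'd': 0 ⇒ 0;  out=∅∪out(0)=∅
  fail(15) 'cd': from fail(5)=0 chase 'd': 0 ⇒ 0;  out=∅∪out(0)=∅
  fail(20) 'ec': from fail(1)=0 chase 'c': 0 ⇒ 5;  out=∅∪out(5)={1}
  fail(25) 'ad': from fail(24)=0 chase 'd': 0 ⇒ 0;  out={6}∪out(0)={6}
  fail(26) 'ab': from fail(24)=0 chase 'b': 0 ⇒ 6;  out=∅∪out(6)=∅
  fail(3) 'eec': from fail(2)=1 chase 'c': 1 ⇒ 20;  out=∅∪out(20)={1}
  fail(8) 'bba': from fail(7)=6 chase 'a': 6→0 ⇒ 24;  out=∅∪out(24)=∅
  fail(12) 'eda': from fail(11)=0 chase 'a': 0 ⇒ 24;  out=∅∪out(24)=∅
  fail(16) 'cda': from fail(15)=0 chase 'a': 0 ⇒ 24;  out=∅∪out(24)=∅
  fail(21) 'ecd': from fail(20)=5 chase 'd': 5 ⇒ 15;  out=∅∪out(15)=∅
  fail(27) 'abd': from fail(26)=6 chase 'd': 6→0 ⇒ 0;  out={7}∪out(0)={7}
  fail(4) 'eece': from fail(3)=20 chase 'e': 20→5→0 ⇒ 1;  out={0}∪out(1)={0}
  fail(9) 'bbad': from fail(8)=24 chase 'd': 24 ⇒ 25;  out=∅∪out(25)={6}
  fail(13) 'edab': from fail(12)=24 chase 'b': 24 ⇒ 26;  out=∅∪out(26)=∅
  fail(17) 'cdad': from fail(16)=24 chase 'd': 24 ⇒ 25;  out=∅∪out(25)={6}
  fail(22) 'ecdb': from fail(21)=15 chase 'b': 15→0 ⇒ 6;  out=∅∪out(6)=∅
  fail(10) 'bbadd': from fail(9)=25 chase 'd': 25→0 ⇒ 0;  out={2}∪out(0)={2}
  fail(14) 'edabd': from fail(13)=26 chase 'd': 26 ⇒ 27;  out={3}∪out(27)={3,7}
  fail(18) 'cdadb': from fail(17)=25 chase 'b': 25→0 ⇒ 6;  out=∅∪out(6)=∅
  fail(23) 'ecdbd': from fail(22)=6 chase 'd': 6→0 ⇒ 0;  out={5}∪out(0)={5}
  fail(19) 'cdadbc': from fail(18)=6 chase 'c': 6→0 ⇒ 5;  out={4}∪out(5)={1,4}

Text stream:
pos 0 'd': at 0
pos 1 'd': at 0
pos 2 'e': at 1
pos 3 'a': at 24 (fail-walked)
pos 4 'b': at 26
pos 5 'd': at 27  → match P7@[3:5]
pos 6 'b': at 6 (fail-walked)
pos 7 'a': at 24 (fail-walked)
pos 8 'b': at 26
pos 9 'b': at 7 (fail-walked)
pos 10 'e': at 1 (fail-walked)
pos 11 'e': at 2
pos 12 'c': at 3  → match P1@[12:12]
pos 13 'e': at 4  → match P0@[10:13]
pos 14 'e': at 2 (fail-walked)
pos 15 'a': at 24 (fail-walked)
pos 16 'a': at 24 (fail-walked)
pos 17 'a': at 24 (fail-walked)
pos 18 'b': at 26
pos 19 'd': at 27  → match P7@[17:19]
pos 20 'b': at 6 (fail-walked)
pos 21 'a': at 24 (fail-walked)
pos 22 'd': at 25  → match P6@[21:22]
pos 23 'b': at 6 (fail-walked)
pos 24 'c': at 5 (fail-walked)  → match P1@[24:24]
pos 25 'b': at 6 (fail-walked)
pos 26 'c': at 5 (fail-walked)  → match P1@[26:26]
pos 27 'e': at 1 (fail-walked)
pos 28 'd': at 11
pos 29 'a': at 12
pos 30 'b': at 13
pos 31 'd': at 14  → match P3@[27:31],P7@[29:31]
pos 32 'c': at 5 (fail-walked)  → match P1@[32:32]
pos 33 'a': at 24 (fail-walked)
pos 34 'b': at 26
pos 35 'd': at 27  → match P7@[33:35]
pos 36 'c': at 5 (fail-walked)  → match P1@[36:36]
pos 37 'a': at 24 (fail-walked)
pos 38 'e': at 1 (fail-walked)
pos 39 'e': at 2
pos 40 'c': at 3  → match P1@[40:40]
pos 41 'e': at 4  → match P0@[38:41]
pos 42 'd': at 11 (fail-walked)
pos 43 'd': at 0 (fail-walked)
pos 44 'a': at 24
pos 45 'c': at 5 (fail-walked)  → match P1@[45:45]
pos 46 'e': at 1 (fail-walked)
pos 47 'b': at 6 (fail-walked)
pos 48 'c': at 5 (fail-walked)  → match P1@[48:48]
pos 49 'c': at 5 (fail-walked)  → match P1@[49:49]
pos 50 'a': at 24 (fail-walked)
pos 51 'b': at 26
pos 52 'd': at 27  → match P7@[50:52]
pos 53 'b': at 6 (fail-walked)
pos 54 'b': at 7
pos 55 'a': at 8
pos 56 'd': at 9  → match P6@[55:56]
pos 57 'd': at 10  → match P2@[53:57]
pos 58 'a': at 24 (fail-walked)
pos 59 'c': at 5 (fail-walked)  → match P1@[59:59]
pos 60 'd': at 15
pos 61 'a': at 16
pos 62 'd': at 17  → match P6@[61:62]

Matches: [[5,7],[12,1],[13,0],[19,7],[22,6],[24,1],[26,1],[31,3],[31,7],[32,1],[35,7],[36,1],[40,1],[41,0],[45,1],[48,1],[49,1],[52,7],[56,6],[57,2],[59,1],[62,6]]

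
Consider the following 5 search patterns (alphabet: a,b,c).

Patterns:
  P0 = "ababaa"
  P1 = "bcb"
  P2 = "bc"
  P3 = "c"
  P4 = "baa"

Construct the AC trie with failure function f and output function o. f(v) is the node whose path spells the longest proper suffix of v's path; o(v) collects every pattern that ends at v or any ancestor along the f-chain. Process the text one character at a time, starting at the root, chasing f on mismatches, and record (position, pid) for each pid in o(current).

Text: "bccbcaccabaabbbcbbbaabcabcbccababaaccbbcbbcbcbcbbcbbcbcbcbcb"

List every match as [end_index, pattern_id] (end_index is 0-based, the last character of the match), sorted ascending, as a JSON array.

Build:
Trie (insert patterns):
  0='ε' goto a→1 b→7 c→10
  1='a' goto b→2
  2='ab' goto a→3
  3='aba' goto b→4
  4='abab' goto a→5
  5='ababa' goto a→6
  6='ababaa' goto ·  [P0 ends]
  7='b' goto a→11 c→8
  8='bc' goto b→9  [P2 ends]
  9='bcb' goto ·  [P1 ends]
  10='c' goto ·  [P3 ends]
  11='ba' goto a→12
  12='baa' goto ·  [P4 ends]

Failure links (BFS by depth):
  fail(1) 'a': from fail(0)=0 chase 'a': 0 ⇒ 0;  out=∅∪out(0)=∅
  fail(7) 'b': from fail(0)=0 chase 'b': 0 ⇒ 0;  out=∅∪out(0)=∅
  fail(10) 'c': from fail(0)=0 chase 'c': 0 ⇒ 0;  out={3}∪out(0)={3}
  fail(2) 'ab': from fail(1)=0 chase 'b': 0 ⇒ 7;  out=∅∪out(7)=∅
  fail(8) 'bc': from fail(7)=0 chase 'c': 0 ⇒ 10;  out={2}∪out(10)={2,3}
  fail(11) 'ba': from fail(7)=0 chase 'a': 0 ⇒ 1;  out=∅∪out(1)=∅
  fail(3) 'aba': from fail(2)=7 chase 'a': 7 ⇒ 11;  out=∅∪out(11)=∅
  fail(9) 'bcb': from fail(8)=10 chase 'b': 10→0 ⇒ 7;  out={1}∪out(7)={1}
  fail(12) 'baa': from fail(11)=1 chase 'a': 1→0 ⇒ 1;  out={4}∪out(1)={4}
  fail(4) 'abab': from fail(3)=11 chase 'b': 11→1 ⇒ 2;  out=∅∪out(2)=∅
  fail(5) 'ababa': from fail(4)=2 chase 'a': 2 ⇒ 3;  out=∅∪out(3)=∅
  fail(6) 'ababaa': from fail(5)=3 chase 'a': 3→11 ⇒ 12;  out={0}∪out(12)={0,4}

Scan:
[0] read 'b'  n0⇒n7
[1] read 'c'  n7⇒n8  → match P2@[0:1],P3@[1:1]
[2] read 'c'  n8⇒n10 ·f  → match P3@[2:2]
[3] read 'b'  n10⇒n7 ·f
[4] read 'c'  n7⇒n8  → match P2@[3:4],P3@[4:4]
[5] read 'a'  n8⇒n1 ·f
[6] read 'c'  n1⇒n10 ·f  → match P3@[6:6]
[7] read 'c'  n10⇒n10 ·f  → match P3@[7:7]
[8] read 'a'  n10⇒n1 ·f
[9] read 'b'  n1⇒n2
[10] read 'a'  n2⇒n3
[11] read 'a'  n3⇒n12 ·f  → match P4@[9:11]
[12] read 'b'  n12⇒n2 ·f
[13] read 'b'  n2⇒n7 ·f
[14] read 'b'  n7⇒n7 ·f
[15] read 'c'  n7⇒n8  → match P2@[14:15],P3@[15:15]
[16] read 'b'  n8⇒n9  → match P1@[14:16]
[17] read 'b'  n9⇒n7 ·f
[18] read 'b'  n7⇒n7 ·f
[19] read 'a'  n7⇒n11
[20] read 'a'  n11⇒n12  → match P4@[18:20]
[21] read 'b'  n12⇒n2 ·f
[22] read 'c'  n2⇒n8 ·f  → match P2@[21:22],P3@[22:22]
[23] read 'a'  n8⇒n1 ·f
[24] read 'b'  n1⇒n2
[25] read 'c'  n2⇒n8 ·f  → match P2@[24:25],P3@[25:25]
[26] read 'b'  n8⇒n9  → match P1@[24:26]
[27] read 'c'  n9⇒n8 ·f  → match P2@[26:27],P3@[27:27]
[28] read 'c'  n8⇒n10 ·f  → match P3@[28:28]
[29] read 'a'  n10⇒n1 ·f
[30] read 'b'  n1⇒n2
[31] read 'a'  n2⇒n3
[32] read 'b'  n3⇒n4
[33] read 'a'  n4⇒n5
[34] read 'a'  n5⇒n6  → match P0@[29:34],P4@[32:34]
[35] read 'c'  n6⇒n10 ·f  → match P3@[35:35]
[36] read 'c'  n10⇒n10 ·f  → match P3@[36:36]
[37] read 'b'  n10⇒n7 ·f
[38] read 'b'  n7⇒n7 ·f
[39] read 'c'  n7⇒n8  → match P2@[38:39],P3@[39:39]
[40] read 'b'  n8⇒n9  → match P1@[38:40]
[41] read 'b'  n9⇒n7 ·f
[42] read 'c'  n7⇒n8  → match P2@[41:42],P3@[42:42]
[43] read 'b'  n8⇒n9  → match P1@[41:43]
[44] read 'c'  n9⇒n8 ·f  → match P2@[43:44],P3@[44:44]
[45] read 'b'  n8⇒n9  → match P1@[43:45]
[46] read 'c'  n9⇒n8 ·f  → match P2@[45:46],P3@[46:46]
[47] read 'b'  n8⇒n9  → match P1@[45:47]
[48] read 'b'  n9⇒n7 ·f
[49] read 'c'  n7⇒n8  → match P2@[48:49],P3@[49:49]
[50] read 'b'  n8⇒n9  → match P1@[48:50]
[51] read 'b'  n9⇒n7 ·f
[52] read 'c'  n7⇒n8  → match P2@[51:52],P3@[52:52]
[53] read 'b'  n8⇒n9  → match P1@[51:53]
[54] read 'c'  n9⇒n8 ·f  → match P2@[53:54],P3@[54:54]
[55] read 'b'  n8⇒n9  → match P1@[53:55]
[56] read 'c'  n9⇒n8 ·f  → match P2@[55:56],P3@[56:56]
[57] read 'b'  n8⇒n9  → match P1@[55:57]
[58] read 'c'  n9⇒n8 ·f  → match P2@[57:58],P3@[58:58]
[59] read 'b'  n8⇒n9  → match P1@[57:59]

Result: [[1,2],[1,3],[2,3],[4,2],[4,3],[6,3],[7,3],[11,4],[15,2],[15,3],[16,1],[20,4],[22,2],[22,3],[25,2],[25,3],[26,1],[27,2],[27,3],[28,3],[34,0],[34,4],[35,3],[36,3],[39,2],[39,3],[40,1],[42,2],[42,3],[43,1],[44,2],[44,3],[45,1],[46,2],[46,3],[47,1],[49,2],[49,3],[50,1],[52,2],[52,3],[53,1],[54,2],[54,3],[55,1],[56,2],[56,3],[57,1],[58,2],[58,3],[59,1]]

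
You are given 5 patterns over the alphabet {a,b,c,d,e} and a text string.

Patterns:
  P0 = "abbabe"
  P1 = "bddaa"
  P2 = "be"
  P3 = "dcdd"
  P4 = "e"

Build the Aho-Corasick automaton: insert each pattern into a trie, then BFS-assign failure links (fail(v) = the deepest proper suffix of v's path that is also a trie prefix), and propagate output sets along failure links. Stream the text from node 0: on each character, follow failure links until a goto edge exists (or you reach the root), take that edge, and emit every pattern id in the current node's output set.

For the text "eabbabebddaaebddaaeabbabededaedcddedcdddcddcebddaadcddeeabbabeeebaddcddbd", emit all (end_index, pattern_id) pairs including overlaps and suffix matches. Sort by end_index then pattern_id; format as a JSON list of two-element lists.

Build automaton:
Trie (insert patterns):
  0='ε' goto a→1 b→7 d→13 e→17
  1='a' goto b→2
  2='ab' goto b→3
  3='abb' goto a→4
  4='abba' goto b→5
  5='abbab' goto e→6
  6='abbabe' goto ·  ←P0
  7='b' goto d→8 e→12
  8='bd' goto d→9
  9='bdd' goto a→10
  10='bdda' goto a→11
  11='bddaa' goto ·  ←P1
  12='be' goto ·  ←P2
  13='d' goto c→14
  14='dc' goto d→15
  15='dcd' goto d→16
  16='dcdd' goto ·  ←P3
  17='e' goto ·  ←P4

BFS fail/out derivation:
  fail(1) 'a': from fail(0)=0 chase 'a': 0 ⇒ 0;  out=∅∪out(0)=∅
  fail(7) 'b': from fail(0)=0 chase 'b': 0 ⇒ 0;  out=∅∪out(0)=∅
  fail(13) 'd': from fail(0)=0 chase 'd': 0 ⇒ 0;  out=∅∪out(0)=∅
  fail(17) 'e': from fail(0)=0 chase 'e': 0 ⇒ 0;  out={4}∪out(0)={4}
  fail(2) 'ab': from fail(1)=0 chase 'b': 0 ⇒ 7;  out=∅∪out(7)=∅
  fail(8) 'bd': from fail(7)=0 chase 'd': 0 ⇒ 13;  out=∅∪out(13)=∅
  fail(12) 'be': from fail(7)=0 chase 'e': 0 ⇒ 17;  out={2}∪out(17)={2,4}
  fail(14) 'dc': from fail(13)=0 chase 'c': 0 ⇒ 0;  out=∅∪out(0)=∅
  fail(3) 'abb': from fail(2)=7 chase 'b': 7→0 ⇒ 7;  out=∅∪out(7)=∅
  fail(9) 'bdd': from fail(8)=13 chase 'd': 13→0 ⇒ 13;  out=∅∪out(13)=∅
  fail(15) 'dcd': from fail(14)=0 chase 'd': 0 ⇒ 13;  out=∅∪out(13)=∅
  fail(4) 'abba': from fail(3)=7 chase 'a': 7→0 ⇒ 1;  out=∅∪out(1)=∅
  fail(10) 'bdda': from fail(9)=13 chase 'a': 13→0 ⇒ 1;  out=∅∪out(1)=∅
  fail(16) 'dcdd': from fail(15)=13 chase 'd': 13→0 ⇒ 13;  out={3}∪out(13)={3}
  fail(5) 'abbab': from fail(4)=1 chase 'b': 1 ⇒ 2;  out=∅∪out(2)=∅
  fail(11) 'bddaa': from fail(10)=1 chase 'a': 1→0 ⇒ 1;  out={1}∪out(1)={1}
  fail(6) 'abbabe': from fail(5)=2 chase 'e': 2→7 ⇒ 12;  out={0}∪out(12)={0,2,4}

Text stream:
[0] read 'e'  n0⇒n17  ** P4@[0:0]
[1] read 'a'  n17⇒n1 (via fail)
[2] read 'b'  n1⇒n2
[3] read 'b'  n2⇒n3
[4] read 'a'  n3⇒n4
[5] read 'b'  n4⇒n5
[6] read 'e'  n5⇒n6  ** P0@[1:6],P2@[5:6],P4@[6:6]
[7] read 'b'  n6⇒n7 (via fail)
[8] read 'd'  n7⇒n8
[9] read 'd'  n8⇒n9
[10] read 'a'  n9⇒n10
[11] read 'a'  n10⇒n11  ** P1@[7:11]
[12] read 'e'  n11⇒n17 (via fail)  ** P4@[12:12]
[13] read 'b'  n17⇒n7 (via fail)
[14] read 'd'  n7⇒n8
[15] read 'd'  n8⇒n9
[16] read 'a'  n9⇒n10
[17] read 'a'  n10⇒n11  ** P1@[13:17]
[18] read 'e'  n11⇒n17 (via fail)  ** P4@[18:18]
[19] read 'a'  n17⇒n1 (via fail)
[20] read 'b'  n1⇒n2
[21] read 'b'  n2⇒n3
[22] read 'a'  n3⇒n4
[23] read 'b'  n4⇒n5
[24] read 'e'  n5⇒n6  ** P0@[19:24],P2@[23:24],P4@[24:24]
[25] read 'd'  n6⇒n13 (via fail)
[26] read 'e'  n13⇒n17 (via fail)  ** P4@[26:26]
[27] read 'd'  n17⇒n13 (via fail)
[28] read 'a'  n13⇒n1 (via fail)
[29] read 'e'  n1⇒n17 (via fail)  ** P4@[29:29]
[30] read 'd'  n17⇒n13 (via fail)
[31] read 'c'  n13⇒n14
[32] read 'd'  n14⇒n15
[33] read 'd'  n15⇒n16  ** P3@[30:33]
[34] read 'e'  n16⇒n17 (via fail)  ** P4@[34:34]
[35] read 'd'  n17⇒n13 (via fail)
[36] read 'c'  n13⇒n14
[37] read 'd'  n14⇒n15
[38] read 'd'  n15⇒n16  ** P3@[35:38]
[39] read 'd'  n16⇒n13 (via fail)
[40] read 'c'  n13⇒n14
[41] read 'd'  n14⇒n15
[42] read 'd'  n15⇒n16  ** P3@[39:42]
[43] read 'c'  n16⇒n14 (via fail)
[44] read 'e'  n14⇒n17 (via fail)  ** P4@[44:44]
[45] read 'b'  n17⇒n7 (via fail)
[46] read 'd'  n7⇒n8
[47] read 'd'  n8⇒n9
[48] read 'a'  n9⇒n10
[49] read 'a'  n10⇒n11  ** P1@[45:49]
[50] read 'd'  n11⇒n13 (via fail)
[51] read 'c'  n13⇒n14
[52] read 'd'  n14⇒n15
[53] read 'd'  n15⇒n16  ** P3@[50:53]
[54] read 'e'  n16⇒n17 (via fail)  ** P4@[54:54]
[55] read 'e'  n17⇒n17 (via fail)  ** P4@[55:55]
[56] read 'a'  n17⇒n1 (via fail)
[57] read 'b'  n1⇒n2
[58] read 'b'  n2⇒n3
[59] read 'a'  n3⇒n4
[60] read 'b'  n4⇒n5
[61] read 'e'  n5⇒n6  ** P0@[56:61],P2@[60:61],P4@[61:61]
[62] read 'e'  n6⇒n17 (via fail)  ** P4@[62:62]
[63] read 'e'  n17⇒n17 (via fail)  ** P4@[63:63]
[64] read 'b'  n17⇒n7 (via fail)
[65] read 'a'  n7⇒n1 (via fail)
[66] read 'd'  n1⇒n13 (via fail)
[67] read 'd'  n13⇒n13 (via fail)
[68] read 'c'  n13⇒n14
[69] read 'd'  n14⇒n15
[70] read 'd'  n15⇒n16  ** P3@[67:70]
[71] read 'b'  n16⇒n7 (via fail)
[72] read 'd'  n7⇒n8

Matches: [[0,4],[6,0],[6,2],[6,4],[11,1],[12,4],[17,1],[18,4],[24,0],[24,2],[24,4],[26,4],[29,4],[33,3],[34,4],[38,3],[42,3],[44,4],[49,1],[53,3],[54,4],[55,4],[61,0],[61,2],[61,4],[62,4],[63,4],[70,3]]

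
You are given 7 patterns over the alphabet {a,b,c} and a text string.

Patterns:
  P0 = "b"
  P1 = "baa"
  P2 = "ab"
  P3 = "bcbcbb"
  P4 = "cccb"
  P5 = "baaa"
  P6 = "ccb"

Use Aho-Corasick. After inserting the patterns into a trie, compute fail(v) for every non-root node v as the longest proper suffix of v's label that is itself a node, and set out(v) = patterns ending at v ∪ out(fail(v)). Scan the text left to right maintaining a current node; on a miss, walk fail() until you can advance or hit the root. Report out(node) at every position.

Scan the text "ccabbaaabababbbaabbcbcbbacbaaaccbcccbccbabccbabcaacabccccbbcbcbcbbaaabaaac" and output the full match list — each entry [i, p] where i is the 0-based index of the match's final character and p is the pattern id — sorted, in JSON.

Build:
Trie nodes:
  n0 'ε': a→4 b→1 c→11
  n1 'b': a→2 c→6  ←P0
  n2 'ba': a→3
  n3 'baa': a→15  ←P1
  n4 'a': b→5
  n5 'ab': ·  ←P2
  n6 'bc': b→7
  n7 'bcb': c→8
  n8 'bcbc': b→9
  n9 'bcbcb': b→10
  n10 'bcbcbb': ·  ←P3
  n11 'c': c→12
  n12 'cc': b→16 c→13
  n13 'ccc': b→14
  n14 'cccb': ·  ←P4
  n15 'baaa': ·  ←P5
  n16 'ccb': ·  ←P6

Failure links (BFS by depth):
  n1('b'): parent n0 fail=0; on 'b' 0 → fail=0;  out {0}∪∅={0}
  n4('a'): parent n0 fail=0; on 'a' 0 → fail=0;  out ∅∪∅=∅
  n11('c'): parent n0 fail=0; on 'c' 0 → fail=0;  out ∅∪∅=∅
  n2('ba'): parent n1 fail=0; on 'a' 0 → fail=4;  out ∅∪∅=∅
  n5('ab'): parent n4 fail=0; on 'b' 0 → fail=1;  out {2}∪{0}={0,2}
  n6('bc'): parent n1 fail=0; on 'c' 0 → fail=11;  out ∅∪∅=∅
  n12('cc'): parent n11 fail=0; on 'c' 0 → fail=11;  out ∅∪∅=∅
  n3('baa'): parent n2 fail=4; on 'a' 4→0 → fail=4;  out {1}∪∅={1}
  n7('bcb'): parent n6 fail=11; on 'b' 11→0 → fail=1;  out ∅∪{0}={0}
  n13('ccc'): parent n12 fail=11; on 'c' 11 → fail=12;  out ∅∪∅=∅
  n16('ccb'): parent n12 fail=11; on 'b' 11→0 → fail=1;  out {6}∪{0}={0,6}
  n8('bcbc'): parent n7 fail=1; on 'c' 1 → fail=6;  out ∅∪∅=∅
  n14('cccb'): parent n13 fail=12; on 'b' 12 → fail=16;  out {4}∪{0,6}={0,4,6}
  n15('baaa'): parent n3 fail=4; on 'a' 4→0 → fail=4;  out {5}∪∅={5}
  n9('bcbcb'): parent n8 fail=6; on 'b' 6 → fail=7;  out ∅∪{0}={0}
  n10('bcbcbb'): parent n9 fail=7; on 'b' 7→1→0 → fail=1;  out {3}∪{0}={0,3}

Scan:
[0] read 'c'  n0⇒n11
[1] read 'c'  n11⇒n12
[2] read 'a'  n12⇒n4 ·f
[3] read 'b'  n4⇒n5  emit P0@[3:3],P2@[2:3]
[4] read 'b'  n5⇒n1 ·f  emit P0@[4:4]
[5] read 'a'  n1⇒n2
[6] read 'a'  n2⇒n3  emit P1@[4:6]
[7] read 'a'  n3⇒n15  emit P5@[4:7]
[8] read 'b'  n15⇒n5 ·f  emit P0@[8:8],P2@[7:8]
[9] read 'a'  n5⇒n2 ·f
[10] read 'b'  n2⇒n5 ·f  emit P0@[10:10],P2@[9:10]
[11] read 'a'  n5⇒n2 ·f
[12] read 'b'  n2⇒n5 ·f  emit P0@[12:12],P2@[11:12]
[13] read 'b'  n5⇒n1 ·f  emit P0@[13:13]
[14] read 'b'  n1⇒n1 ·f  emit P0@[14:14]
[15] read 'a'  n1⇒n2
[16] read 'a'  n2⇒n3  emit P1@[14:16]
[17] read 'b'  n3⇒n5 ·f  emit P0@[17:17],P2@[16:17]
[18] read 'b'  n5⇒n1 ·f  emit P0@[18:18]
[19] read 'c'  n1⇒n6
[20] read 'b'  n6⇒n7  emit P0@[20:20]
[21] read 'c'  n7⇒n8
[22] read 'b'  n8⇒n9  emit P0@[22:22]
[23] read 'b'  n9⇒n10  emit P0@[23:23],P3@[18:23]
[24] read 'a'  n10⇒n2 ·f
[25] read 'c'  n2⇒n11 ·f
[26] read 'b'  n11⇒n1 ·f  emit P0@[26:26]
[27] read 'a'  n1⇒n2
[28] read 'a'  n2⇒n3  emit P1@[26:28]
[29] read 'a'  n3⇒n15  emit P5@[26:29]
[30] read 'c'  n15⇒n11 ·f
[31] read 'c'  n11⇒n12
[32] read 'b'  n12⇒n16  emit P0@[32:32],P6@[30:32]
[33] read 'c'  n16⇒n6 ·f
[34] read 'c'  n6⇒n12 ·f
[35] read 'c'  n12⇒n13
[36] read 'b'  n13⇒n14  emit P0@[36:36],P4@[33:36],P6@[34:36]
[37] read 'c'  n14⇒n6 ·f
[38] read 'c'  n6⇒n12 ·f
[39] read 'b'  n12⇒n16  emit P0@[39:39],P6@[37:39]
[40] read 'a'  n16⇒n2 ·f
[41] read 'b'  n2⇒n5 ·f  emit P0@[41:41],P2@[40:41]
[42] read 'c'  n5⇒n6 ·f
[43] read 'c'  n6⇒n12 ·f
[44] read 'b'  n12⇒n16  emit P0@[44:44],P6@[42:44]
[45] read 'a'  n16⇒n2 ·f
[46] read 'b'  n2⇒n5 ·f  emit P0@[46:46],P2@[45:46]
[47] read 'c'  n5⇒n6 ·f
[48] read 'a'  n6⇒n4 ·f
[49] read 'a'  n4⇒n4 ·f
[50] read 'c'  n4⇒n11 ·f
[51] read 'a'  n11⇒n4 ·f
[52] read 'b'  n4⇒n5  emit P0@[52:52],P2@[51:52]
[53] read 'c'  n5⇒n6 ·f
[54] read 'c'  n6⇒n12 ·f
[55] read 'c'  n12⇒n13
[56] read 'c'  n13⇒n13 ·f
[57] read 'b'  n13⇒n14  emit P0@[57:57],P4@[54:57],P6@[55:57]
[58] read 'b'  n14⇒n1 ·f  emit P0@[58:58]
[59] read 'c'  n1⇒n6
[60] read 'b'  n6⇒n7  emit P0@[60:60]
[61] read 'c'  n7⇒n8
[62] read 'b'  n8⇒n9  emit P0@[62:62]
[63] read 'c'  n9⇒n8 ·f
[64] read 'b'  n8⇒n9  emit P0@[64:64]
[65] read 'b'  n9⇒n10  emit P0@[65:65],P3@[60:65]
[66] read 'a'  n10⇒n2 ·f
[67] read 'a'  n2⇒n3  emit P1@[65:67]
[68] read 'a'  n3⇒n15  emit P5@[65:68]
[69] read 'b'  n15⇒n5 ·f  emit P0@[69:69],P2@[68:69]
[70] read 'a'  n5⇒n2 ·f
[71] read 'a'  n2⇒n3  emit P1@[69:71]
[72] read 'a'  n3⇒n15  emit P5@[69:72]
[73] read 'c'  n15⇒n11 ·f

Result: [[3,0],[3,2],[4,0],[6,1],[7,5],[8,0],[8,2],[10,0],[10,2],[12,0],[12,2],[13,0],[14,0],[16,1],[17,0],[17,2],[18,0],[20,0],[22,0],[23,0],[23,3],[26,0],[28,1],[29,5],[32,0],[32,6],[36,0],[36,4],[36,6],[39,0],[39,6],[41,0],[41,2],[44,0],[44,6],[46,0],[46,2],[52,0],[52,2],[57,0],[57,4],[57,6],[58,0],[60,0],[62,0],[64,0],[65,0],[65,3],[67,1],[68,5],[69,0],[69,2],[71,1],[72,5]]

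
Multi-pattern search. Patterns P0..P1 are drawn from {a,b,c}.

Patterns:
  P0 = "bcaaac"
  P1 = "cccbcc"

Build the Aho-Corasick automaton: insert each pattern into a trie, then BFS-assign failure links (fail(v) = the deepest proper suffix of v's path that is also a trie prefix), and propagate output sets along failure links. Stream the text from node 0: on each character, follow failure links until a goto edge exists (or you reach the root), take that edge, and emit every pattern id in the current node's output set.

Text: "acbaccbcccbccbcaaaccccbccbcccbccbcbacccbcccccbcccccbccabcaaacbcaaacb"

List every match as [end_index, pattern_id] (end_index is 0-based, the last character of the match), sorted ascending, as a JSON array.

Build:
Trie (insert patterns):
  n0 'ε': b→1 c→7
  n1 'b': c→2
  n2 'bc': a→3
  n3 'bca': a→4
  n4 'bcaa': a→5
  n5 'bcaaa': c→6
  n6 'bcaaac': ·  ←P0
  n7 'c': c→8
  n8 'cc': c→9
  n9 'ccc': b→10
  n10 'cccb': c→11
  n11 'cccbc': c→12
  n12 'cccbcc': ·  ←P1

BFS fail/out derivation:
  n1('b'): parent n0 fail=0; on 'b' 0 → fail=0;  out ∅∪∅=∅
  n7('c'): parent n0 fail=0; on 'c' 0 → fail=0;  out ∅∪∅=∅
  n2('bc'): parent n1 fail=0; on 'c' 0 → fail=7;  out ∅∪∅=∅
  n8('cc'): parent n7 fail=0; on 'c' 0 → fail=7;  out ∅∪∅=∅
  n3('bca'): parent n2 fail=7; on 'a' 7→0 → fail=0;  out ∅∪∅=∅
  n9('ccc'): parent n8 fail=7; on 'c' 7 → fail=8;  out ∅∪∅=∅
  n4('bcaa'): parent n3 fail=0; on 'a' 0 → fail=0;  out ∅∪∅=∅
  n10('cccb'): parent n9 fail=8; on 'b' 8→7→0 → fail=1;  out ∅∪∅=∅
  n5('bcaaa'): parent n4 fail=0; on 'a' 0 → fail=0;  out ∅∪∅=∅
  n11('cccbc'): parent n10 fail=1; on 'c' 1 → fail=2;  out ∅∪∅=∅
  n6('bcaaac'): parent n5 fail=0; on 'c' 0 → fail=7;  out {0}∪∅={0}
  n12('cccbcc'): parent n11 fail=2; on 'c' 2→7 → fail=8;  out {1}∪∅={1}

Run:
i=0 'a': node 0→0
i=1 'c': node 0→7
i=2 'b': node 7→1 (via fail)
i=3 'a': node 1→0 (via fail)
i=4 'c': node 0→7
i=5 'c': node 7→8
i=6 'b': node 8→1 (via fail)
i=7 'c': node 1→2
i=8 'c': node 2→8 (via fail)
i=9 'c': node 8→9
i=10 'b': node 9→10
i=11 'c': node 10→11
i=12 'c': node 11→12  emit P1@[7:12]
i=13 'b': node 12→1 (via fail)
i=14 'c': node 1→2
i=15 'a': node 2→3
i=16 'a': node 3→4
i=17 'a': node 4→5
i=18 'c': node 5→6  emit P0@[13:18]
i=19 'c': node 6→8 (via fail)
i=20 'c': node 8→9
i=21 'c': node 9→9 (via fail)
i=22 'b': node 9→10
i=23 'c': node 10→11
i=24 'c': node 11→12  emit P1@[19:24]
i=25 'b': node 12→1 (via fail)
i=26 'c': node 1→2
i=27 'c': node 2→8 (via fail)
i=28 'c': node 8→9
i=29 'b': node 9→10
i=30 'c': node 10→11
i=31 'c': node 11→12  emit P1@[26:31]
i=32 'b': node 12→1 (via fail)
i=33 'c': node 1→2
i=34 'b': node 2→1 (via fail)
i=35 'a': node 1→0 (via fail)
i=36 'c': node 0→7
i=37 'c': node 7→8
i=38 'c': node 8→9
i=39 'b': node 9→10
i=40 'c': node 10→11
i=41 'c': node 11→12  emit P1@[36:41]
i=42 'c': node 12→9 (via fail)
i=43 'c': node 9→9 (via fail)
i=44 'c': node 9→9 (via fail)
i=45 'b': node 9→10
i=46 'c': node 10→11
i=47 'c': node 11→12  emit P1@[42:47]
i=48 'c': node 12→9 (via fail)
i=49 'c': node 9→9 (via fail)
i=50 'c': node 9→9 (via fail)
i=51 'b': node 9→10
i=52 'c': node 10→11
i=53 'c': node 11→12  emit P1@[48:53]
i=54 'a': node 12→0 (via fail)
i=55 'b': node 0→1
i=56 'c': node 1→2
i=57 'a': node 2→3
i=58 'a': node 3→4
i=59 'a': node 4→5
i=60 'c': node 5→6  emit P0@[55:60]
i=61 'b': node 6→1 (via fail)
i=62 'c': node 1→2
i=63 'a': node 2→3
i=64 'a': node 3→4
i=65 'a': node 4→5
i=66 'c': node 5→6  emit P0@[61:66]
i=67 'b': node 6→1 (via fail)

All matches (sorted): [[12,1],[18,0],[24,1],[31,1],[41,1],[47,1],[53,1],[60,0],[66,0]]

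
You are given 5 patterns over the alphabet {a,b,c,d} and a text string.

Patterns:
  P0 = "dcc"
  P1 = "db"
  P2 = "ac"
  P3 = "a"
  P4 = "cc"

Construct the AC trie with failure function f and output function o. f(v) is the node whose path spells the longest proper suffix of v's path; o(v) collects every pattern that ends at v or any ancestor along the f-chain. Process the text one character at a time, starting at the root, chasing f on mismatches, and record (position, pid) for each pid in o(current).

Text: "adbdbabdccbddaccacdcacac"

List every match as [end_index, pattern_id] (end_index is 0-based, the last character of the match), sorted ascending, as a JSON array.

Construct AC machine:
Trie (insert patterns):
  n0 'ε': a→5 c→7 d→1
  n1 'd': b→4 c→2
  n2 'dc': c→3
  n3 'dcc': ·  [P0 ends]
  n4 'db': ·  [P1 ends]
  n5 'a': c→6  [P3 ends]
  n6 'ac': ·  [P2 ends]
  n7 'c': c→8
  n8 'cc': ·  [P4 ends]

Failure links (BFS by depth):
  fail(1) 'd': from fail(0)=0 chase 'd': 0 ⇒ 0;  out=∅∪out(0)=∅
  fail(5) 'a': from fail(0)=0 chase 'a': 0 ⇒ 0;  out={3}∪out(0)={3}
  fail(7) 'c': from fail(0)=0 chase 'c': 0 ⇒ 0;  out=∅∪out(0)=∅
  fail(2) 'dc': from fail(1)=0 chase 'c': 0 ⇒ 7;  out=∅∪out(7)=∅
  fail(4) 'db': from fail(1)=0 chase 'b': 0 ⇒ 0;  out={1}∪out(0)={1}
  fail(6) 'ac': from fail(5)=0 chase 'c': 0 ⇒ 7;  out={2}∪out(7)={2}
  fail(8) 'cc': from fail(7)=0 chase 'c': 0 ⇒ 7;  out={4}∪out(7)={4}
  fail(3) 'dcc': from fail(2)=7 chase 'c': 7 ⇒ 8;  out={0}∪out(8)={0,4}

Run:
[0] read 'a'  n0⇒n5  emit P3@[0:0]
[1] read 'd'  n5⇒n1 (via fail)
[2] read 'b'  n1⇒n4  emit P1@[1:2]
[3] read 'd'  n4⇒n1 (via fail)
[4] read 'b'  n1⇒n4  emit P1@[3:4]
[5] read 'a'  n4⇒n5 (via fail)  emit P3@[5:5]
[6] read 'b'  n5⇒n0 (via fail)
[7] read 'd'  n0⇒n1
[8] read 'c'  n1⇒n2
[9] read 'c'  n2⇒n3  emit P0@[7:9],P4@[8:9]
[10] read 'b'  n3⇒n0 (via fail)
[11] read 'd'  n0⇒n1
[12] read 'd'  n1⇒n1 (via fail)
[13] read 'a'  n1⇒n5 (via fail)  emit P3@[13:13]
[14] read 'c'  n5⇒n6  emit P2@[13:14]
[15] read 'c'  n6⇒n8 (via fail)  emit P4@[14:15]
[16] read 'a'  n8⇒n5 (via fail)  emit P3@[16:16]
[17] read 'c'  n5⇒n6  emit P2@[16:17]
[18] read 'd'  n6⇒n1 (via fail)
[19] read 'c'  n1⇒n2
[20] read 'a'  n2⇒n5 (via fail)  emit P3@[20:20]
[21] read 'c'  n5⇒n6  emit P2@[20:21]
[22] read 'a'  n6⇒n5 (via fail)  emit P3@[22:22]
[23] read 'c'  n5⇒n6  emit P2@[22:23]

Result: [[0,3],[2,1],[4,1],[5,3],[9,0],[9,4],[13,3],[14,2],[15,4],[16,3],[17,2],[20,3],[21,2],[22,3],[23,2]]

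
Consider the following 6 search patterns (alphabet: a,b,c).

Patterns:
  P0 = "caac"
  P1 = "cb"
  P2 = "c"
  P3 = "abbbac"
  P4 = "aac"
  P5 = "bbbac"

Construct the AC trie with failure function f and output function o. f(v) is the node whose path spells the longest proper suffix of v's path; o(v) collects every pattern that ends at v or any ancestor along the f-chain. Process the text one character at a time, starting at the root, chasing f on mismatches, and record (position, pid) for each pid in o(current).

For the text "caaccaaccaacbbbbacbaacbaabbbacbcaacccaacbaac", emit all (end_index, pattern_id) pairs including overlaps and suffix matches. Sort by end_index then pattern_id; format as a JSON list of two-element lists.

Build automaton:
Trie nodes:
  0='ε' goto a→6 b→14 c→1
  1='c' goto a→2 b→5  ←P2
  2='ca' goto a→3
  3='caa' goto c→4
  4='caac' goto ·  ←P0
  5='cb' goto ·  ←P1
  6='a' goto a→12 b→7
  7='ab' goto b→8
  8='abb' goto b→9
  9='abbb' goto a→10
  10='abbba' goto c→11
  11='abbbac' goto ·  ←P3
  12='aa' goto c→13
  13='aac' goto ·  ←P4
  14='b' goto b→15
  15='bb' goto b→16
  16='bbb' goto a→17
  17='bbba' goto c→18
  18='bbbac' goto ·  ←P5

Failure links (BFS by depth):
  fail(1) 'c': from fail(0)=0 chase 'c': 0 ⇒ 0;  out={2}∪out(0)={2}
  fail(6) 'a': from fail(0)=0 chase 'a': 0 ⇒ 0;  out=∅∪out(0)=∅
  fail(14) 'b': from fail(0)=0 chase 'b': 0 ⇒ 0;  out=∅∪out(0)=∅
  fail(2) 'ca': from fail(1)=0 chase 'a': 0 ⇒ 6;  out=∅∪out(6)=∅
  fail(5) 'cb': from fail(1)=0 chase 'b': 0 ⇒ 14;  out={1}∪out(14)={1}
  fail(7) 'ab': from fail(6)=0 chase 'b': 0 ⇒ 14;  out=∅∪out(14)=∅
  fail(12) 'aa': from fail(6)=0 chase 'a': 0 ⇒ 6;  out=∅∪out(6)=∅
  fail(15) 'bb': from fail(14)=0 chase 'b': 0 ⇒ 14;  out=∅∪out(14)=∅
  fail(3) 'caa': from fail(2)=6 chase 'a': 6 ⇒ 12;  out=∅∪out(12)=∅
  fail(8) 'abb': from fail(7)=14 chase 'b': 14 ⇒ 15;  out=∅∪out(15)=∅
  fail(13) 'aac': from fail(12)=6 chase 'c': 6→0 ⇒ 1;  out={4}∪out(1)={2,4}
  fail(16) 'bbb': from fail(15)=14 chase 'b': 14 ⇒ 15;  out=∅∪out(15)=∅
  fail(4) 'caac': from fail(3)=12 chase 'c': 12 ⇒ 13;  out={0}∪out(13)={0,2,4}
  fail(9) 'abbb': from fail(8)=15 chase 'b': 15 ⇒ 16;  out=∅∪out(16)=∅
  fail(17) 'bbba': from fail(16)=15 chase 'a': 15→14→0 ⇒ 6;  out=∅∪out(6)=∅
  fail(10) 'abbba': from fail(9)=16 chase 'a': 16 ⇒ 17;  out=∅∪out(17)=∅
  fail(18) 'bbbac': from fail(17)=6 chase 'c': 6→0 ⇒ 1;  out={5}∪out(1)={2,5}
  fail(11) 'abbbac': from fail(10)=17 chase 'c': 17 ⇒ 18;  out={3}∪out(18)={2,3,5}

Run:
[0] read 'c'  n0⇒n1  → match P2@[0:0]
[1] read 'a'  n1⇒n2
[2] read 'a'  n2⇒n3
[3] read 'c'  n3⇒n4  → match P0@[0:3],P2@[3:3],P4@[1:3]
[4] read 'c'  n4⇒n1 (fail-walked)  → match P2@[4:4]
[5] read 'a'  n1⇒n2
[6] read 'a'  n2⇒n3
[7] read 'c'  n3⇒n4  → match P0@[4:7],P2@[7:7],P4@[5:7]
[8] read 'c'  n4⇒n1 (fail-walked)  → match P2@[8:8]
[9] read 'a'  n1⇒n2
[10] read 'a'  n2⇒n3
[11] read 'c'  n3⇒n4  → match P0@[8:11],P2@[11:11],P4@[9:11]
[12] read 'b'  n4⇒n5 (fail-walked)  → match P1@[11:12]
[13] read 'b'  n5⇒n15 (fail-walked)
[14] read 'b'  n15⇒n16
[15] read 'b'  n16⇒n16 (fail-walked)
[16] read 'a'  n16⇒n17
[17] read 'c'  n17⇒n18  → match P2@[17:17],P5@[13:17]
[18] read 'b'  n18⇒n5 (fail-walked)  → match P1@[17:18]
[19] read 'a'  n5⇒n6 (fail-walked)
[20] read 'a'  n6⇒n12
[21] read 'c'  n12⇒n13  → match P2@[21:21],P4@[19:21]
[22] read 'b'  n13⇒n5 (fail-walked)  → match P1@[21:22]
[23] read 'a'  n5⇒n6 (fail-walked)
[24] read 'a'  n6⇒n12
[25] read 'b'  n12⇒n7 (fail-walked)
[26] read 'b'  n7⇒n8
[27] read 'b'  n8⇒n9
[28] read 'a'  n9⇒n10
[29] read 'c'  n10⇒n11  → match P2@[29:29],P3@[24:29],P5@[25:29]
[30] read 'b'  n11⇒n5 (fail-walked)  → match P1@[29:30]
[31] read 'c'  n5⇒n1 (fail-walked)  → match P2@[31:31]
[32] read 'a'  n1⇒n2
[33] read 'a'  n2⇒n3
[34] read 'c'  n3⇒n4  → match P0@[31:34],P2@[34:34],P4@[32:34]
[35] read 'c'  n4⇒n1 (fail-walked)  → match P2@[35:35]
[36] read 'c'  n1⇒n1 (fail-walked)  → match P2@[36:36]
[37] read 'a'  n1⇒n2
[38] read 'a'  n2⇒n3
[39] read 'c'  n3⇒n4  → match P0@[36:39],P2@[39:39],P4@[37:39]
[40] read 'b'  n4⇒n5 (fail-walked)  → match P1@[39:40]
[41] read 'a'  n5⇒n6 (fail-walked)
[42] read 'a'  n6⇒n12
[43] read 'c'  n12⇒n13  → match P2@[43:43],P4@[41:43]

All matches (sorted): [[0,2],[3,0],[3,2],[3,4],[4,2],[7,0],[7,2],[7,4],[8,2],[11,0],[11,2],[11,4],[12,1],[17,2],[17,5],[18,1],[21,2],[21,4],[22,1],[29,2],[29,3],[29,5],[30,1],[31,2],[34,0],[34,2],[34,4],[35,2],[36,2],[39,0],[39,2],[39,4],[40,1],[43,2],[43,4]]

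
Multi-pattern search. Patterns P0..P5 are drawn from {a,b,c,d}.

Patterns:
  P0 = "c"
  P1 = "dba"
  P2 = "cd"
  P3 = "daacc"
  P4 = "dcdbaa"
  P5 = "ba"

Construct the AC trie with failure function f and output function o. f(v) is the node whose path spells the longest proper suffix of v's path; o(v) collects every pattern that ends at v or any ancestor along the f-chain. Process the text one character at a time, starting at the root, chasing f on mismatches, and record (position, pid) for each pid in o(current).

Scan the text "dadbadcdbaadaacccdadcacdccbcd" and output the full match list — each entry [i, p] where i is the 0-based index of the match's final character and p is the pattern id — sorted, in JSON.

Construct AC machine:
Trie (insert patterns):
  n0 'ε': b→15 c→1 d→2
  n1 'c': d→5  [P0 ends]
  n2 'd': a→6 b→3 c→10
  n3 'db': a→4
  n4 'dba': ·  [P1 ends]
  n5 'cd': ·  [P2 ends]
  n6 'da': a→7
  n7 'daa': c→8
  n8 'daac': c→9
  n9 'daacc': ·  [P3 ends]
  n10 'dc': d→11
  n11 'dcd': b→12
  n12 'dcdb': a→13
  n13 'dcdba': a→14
  n14 'dcdbaa': ·  [P4 ends]
  n15 'b': a→16
  n16 'ba': ·  [P5 ends]

BFS fail/out derivation:
  n1('c'): parent n0 fail=0; on 'c' 0 → fail=0;  out {0}∪∅={0}
  n2('d'): parent n0 fail=0; on 'd' 0 → fail=0;  out ∅∪∅=∅
  n15('b'): parent n0 fail=0; on 'b' 0 → fail=0;  out ∅∪∅=∅
  n3('db'): parent n2 fail=0; on 'b' 0 → fail=15;  out ∅∪∅=∅
  n5('cd'): parent n1 fail=0; on 'd' 0 → fail=2;  out {2}∪∅={2}
  n6('da'): parent n2 fail=0; on 'a' 0 → fail=0;  out ∅∪∅=∅
  n10('dc'): parent n2 fail=0; on 'c' 0 → fail=1;  out ∅∪{0}={0}
  n16('ba'): parent n15 fail=0; on 'a' 0 → fail=0;  out {5}∪∅={5}
  n4('dba'): parent n3 fail=15; on 'a' 15 → fail=16;  out {1}∪{5}={1,5}
  n7('daa'): parent n6 fail=0; on 'a' 0 → fail=0;  out ∅∪∅=∅
  n11('dcd'): parent n10 fail=1; on 'd' 1 → fail=5;  out ∅∪{2}={2}
  n8('daac'): parent n7 fail=0; on 'c' 0 → fail=1;  out ∅∪{0}={0}
  n12('dcdb'): parent n11 fail=5; on 'b' 5→2 → fail=3;  out ∅∪∅=∅
  n9('daacc'): parent n8 fail=1; on 'c' 1→0 → fail=1;  out {3}∪{0}={0,3}
  n13('dcdba'): parent n12 fail=3; on 'a' 3 → fail=4;  out ∅∪{1,5}={1,5}
  n14('dcdbaa'): parent n13 fail=4; on 'a' 4→16→0 → fail=0;  out {4}∪∅={4}

Scan:
pos 0 'd': at 2
pos 1 'a': at 6
pos 2 'd': at 2 (via fail)
pos 3 'b': at 3
pos 4 'a': at 4  ** P1@[2:4],P5@[3:4]
pos 5 'd': at 2 (via fail)
pos 6 'c': at 10  ** P0@[6:6]
pos 7 'd': at 11  ** P2@[6:7]
pos 8 'b': at 12
pos 9 'a': at 13  ** P1@[7:9],P5@[8:9]
pos 10 'a': at 14  ** P4@[5:10]
pos 11 'd': at 2 (via fail)
pos 12 'a': at 6
pos 13 'a': at 7
pos 14 'c': at 8  ** P0@[14:14]
pos 15 'c': at 9  ** P0@[15:15],P3@[11:15]
pos 16 'c': at 1 (via fail)  ** P0@[16:16]
pos 17 'd': at 5  ** P2@[16:17]
pos 18 'a': at 6 (via fail)
pos 19 'd': at 2 (via fail)
pos 20 'c': at 10  ** P0@[20:20]
pos 21 'a': at 0 (via fail)
pos 22 'c': at 1  ** P0@[22:22]
pos 23 'd': at 5  ** P2@[22:23]
pos 24 'c': at 10 (via fail)  ** P0@[24:24]
pos 25 'c': at 1 (via fail)  ** P0@[25:25]
pos 26 'b': at 15 (via fail)
pos 27 'c': at 1 (via fail)  ** P0@[27:27]
pos 28 'd': at 5  ** P2@[27:28]

All matches (sorted): [[4,1],[4,5],[6,0],[7,2],[9,1],[9,5],[10,4],[14,0],[15,0],[15,3],[16,0],[17,2],[20,0],[22,0],[23,2],[24,0],[25,0],[27,0],[28,2]]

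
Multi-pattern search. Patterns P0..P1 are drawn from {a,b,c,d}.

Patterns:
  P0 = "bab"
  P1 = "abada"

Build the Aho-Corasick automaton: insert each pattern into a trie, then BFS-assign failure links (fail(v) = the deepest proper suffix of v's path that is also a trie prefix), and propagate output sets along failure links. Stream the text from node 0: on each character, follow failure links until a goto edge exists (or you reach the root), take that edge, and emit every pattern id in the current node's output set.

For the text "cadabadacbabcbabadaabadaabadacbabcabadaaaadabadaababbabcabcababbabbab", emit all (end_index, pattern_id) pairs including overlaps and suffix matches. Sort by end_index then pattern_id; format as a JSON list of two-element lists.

Construct AC machine:
Trie (insert patterns):
  0='ε' goto a→4 b→1
  1='b' goto a→2
  2='ba' goto b→3
  3='bab' goto ·  [P0 ends]
  4='a' goto b→5
  5='ab' goto a→6
  6='aba' goto d→7
  7='abad' goto a→8
  8='abada' goto ·  [P1 ends]

Failure links (BFS by depth):
  n1('b'): parent n0 fail=0; on 'b' 0 → fail=0;  out ∅∪∅=∅
  n4('a'): parent n0 fail=0; on 'a' 0 → fail=0;  out ∅∪∅=∅
  n2('ba'): parent n1 fail=0; on 'a' 0 → fail=4;  out ∅∪∅=∅
  n5('ab'): parent n4 fail=0; on 'b' 0 → fail=1;  out ∅∪∅=∅
  n3('bab'): parent n2 fail=4; on 'b' 4 → fail=5;  out {0}∪∅={0}
  n6('aba'): parent n5 fail=1; on 'a' 1 → fail=2;  out ∅∪∅=∅
  n7('abad'): parent n6 fail=2; on 'd' 2→4→0 → fail=0;  out ∅∪∅=∅
  n8('abada'): parent n7 fail=0; on 'a' 0 → fail=4;  out {1}∪∅={1}

Run:
[0] read 'c'  n0⇒n0
[1] read 'a'  n0⇒n4
[2] read 'd'  n4⇒n0 (via fail)
[3] read 'a'  n0⇒n4
[4] read 'b'  n4⇒n5
[5] read 'a'  n5⇒n6
[6] read 'd'  n6⇒n7
[7] read 'a'  n7⇒n8  → match P1@[3:7]
[8] read 'c'  n8⇒n0 (via fail)
[9] read 'b'  n0⇒n1
[10] read 'a'  n1⇒n2
[11] read 'b'  n2⇒n3  → match P0@[9:11]
[12] read 'c'  n3⇒n0 (via fail)
[13] read 'b'  n0⇒n1
[14] read 'a'  n1⇒n2
[15] read 'b'  n2⇒n3  → match P0@[13:15]
[16] read 'a'  n3⇒n6 (via fail)
[17] read 'd'  n6⇒n7
[18] read 'a'  n7⇒n8  → match P1@[14:18]
[19] read 'a'  n8⇒n4 (via fail)
[20] read 'b'  n4⇒n5
[21] read 'a'  n5⇒n6
[22] read 'd'  n6⇒n7
[23] read 'a'  n7⇒n8  → match P1@[19:23]
[24] read 'a'  n8⇒n4 (via fail)
[25] read 'b'  n4⇒n5
[26] read 'a'  n5⇒n6
[27] read 'd'  n6⇒n7
[28] read 'a'  n7⇒n8  → match P1@[24:28]
[29] read 'c'  n8⇒n0 (via fail)
[30] read 'b'  n0⇒n1
[31] read 'a'  n1⇒n2
[32] read 'b'  n2⇒n3  → match P0@[30:32]
[33] read 'c'  n3⇒n0 (via fail)
[34] read 'a'  n0⇒n4
[35] read 'b'  n4⇒n5
[36] read 'a'  n5⇒n6
[37] read 'd'  n6⇒n7
[38] read 'a'  n7⇒n8  → match P1@[34:38]
[39] read 'a'  n8⇒n4 (via fail)
[40] read 'a'  n4⇒n4 (via fail)
[41] read 'a'  n4⇒n4 (via fail)
[42] read 'd'  n4⇒n0 (via fail)
[43] read 'a'  n0⇒n4
[44] read 'b'  n4⇒n5
[45] read 'a'  n5⇒n6
[46] read 'd'  n6⇒n7
[47] read 'a'  n7⇒n8  → match P1@[43:47]
[48] read 'a'  n8⇒n4 (via fail)
[49] read 'b'  n4⇒n5
[50] read 'a'  n5⇒n6
[51] read 'b'  n6⇒n3 (via fail)  → match P0@[49:51]
[52] read 'b'  n3⇒n1 (via fail)
[53] read 'a'  n1⇒n2
[54] read 'b'  n2⇒n3  → match P0@[52:54]
[55] read 'c'  n3⇒n0 (via fail)
[56] read 'a'  n0⇒n4
[57] read 'b'  n4⇒n5
[58] read 'c'  n5⇒n0 (via fail)
[59] read 'a'  n0⇒n4
[60] read 'b'  n4⇒n5
[61] read 'a'  n5⇒n6
[62] read 'b'  n6⇒n3 (via fail)  → match P0@[60:62]
[63] read 'b'  n3⇒n1 (via fail)
[64] read 'a'  n1⇒n2
[65] read 'b'  n2⇒n3  → match P0@[63:65]
[66] read 'b'  n3⇒n1 (via fail)
[67] read 'a'  n1⇒n2
[68] read 'b'  n2⇒n3  → match P0@[66:68]

All matches (sorted): [[7,1],[11,0],[15,0],[18,1],[23,1],[28,1],[32,0],[38,1],[47,1],[51,0],[54,0],[62,0],[65,0],[68,0]]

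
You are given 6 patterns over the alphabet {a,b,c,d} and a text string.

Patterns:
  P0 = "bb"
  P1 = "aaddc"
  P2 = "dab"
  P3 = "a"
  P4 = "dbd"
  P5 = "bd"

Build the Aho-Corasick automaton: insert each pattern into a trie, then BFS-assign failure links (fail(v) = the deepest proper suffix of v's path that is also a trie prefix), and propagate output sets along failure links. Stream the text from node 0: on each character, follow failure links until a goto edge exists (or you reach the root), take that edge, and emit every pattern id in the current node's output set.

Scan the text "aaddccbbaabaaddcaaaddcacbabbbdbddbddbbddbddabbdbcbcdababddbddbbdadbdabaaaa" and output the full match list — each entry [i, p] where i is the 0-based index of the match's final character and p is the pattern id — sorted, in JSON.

Construct AC machine:
Trie (insert patterns):
  n0 'ε': a→3 b→1 d→8
  n1 'b': b→2 d→13
  n2 'bb': ·  [P0 ends]
  n3 'a': a→4  [P3 ends]
  n4 'aa': d→5
  n5 'aad': d→6
  n6 'aadd': c→7
  n7 'aaddc': ·  [P1 ends]
  n8 'd': a→9 b→11
  n9 'da': b→10
  n10 'dab': ·  [P2 ends]
  n11 'db': d→12
  n12 'dbd': ·  [P4 ends]
  n13 'bd': ·  [P5 ends]

BFS fail/out derivation:
  n1('b'): parent n0 fail=0; on 'b' 0 → fail=0;  out ∅∪∅=∅
  n3('a'): parent n0 fail=0; on 'a' 0 → fail=0;  out {3}∪∅={3}
  n8('d'): parent n0 fail=0; on 'd' 0 → fail=0;  out ∅∪∅=∅
  n2('bb'): parent n1 fail=0; on 'b' 0 → fail=1;  out {0}∪∅={0}
  n4('aa'): parent n3 fail=0; on 'a' 0 → fail=3;  out ∅∪{3}={3}
  n9('da'): parent n8 fail=0; on 'a' 0 → fail=3;  out ∅∪{3}={3}
  n11('db'): parent n8 fail=0; on 'b' 0 → fail=1;  out ∅∪∅=∅
  n13('bd'): parent n1 fail=0; on 'd' 0 → fail=8;  out {5}∪∅={5}
  n5('aad'): parent n4 fail=3; on 'd' 3→0 → fail=8;  out ∅∪∅=∅
  n10('dab'): parent n9 fail=3; on 'b' 3→0 → fail=1;  out {2}∪∅={2}
  n12('dbd'): parent n11 fail=1; on 'd' 1 → fail=13;  out {4}∪{5}={4,5}
  n6('aadd'): parent n5 fail=8; on 'd' 8→0 → fail=8;  out ∅∪∅=∅
  n7('aaddc'): parent n6 fail=8; on 'c' 8→0 → fail=0;  out {1}∪∅={1}

Text stream:
i=0 'a': node 0→3  → match P3@[0:0]
i=1 'a': node 3→4  → match P3@[1:1]
i=2 'd': node 4→5
i=3 'd': node 5→6
i=4 'c': node 6→7  → match P1@[0:4]
i=5 'c': node 7→0 (fail-walked)
i=6 'b': node 0→1
i=7 'b': node 1→2  → match P0@[6:7]
i=8 'a': node 2→3 (fail-walked)  → match P3@[8:8]
i=9 'a': node 3→4  → match P3@[9:9]
i=10 'b': node 4→1 (fail-walked)
i=11 'a': node 1→3 (fail-walked)  → match P3@[11:11]
i=12 'a': node 3→4  → match P3@[12:12]
i=13 'd': node 4→5
i=14 'd': node 5→6
i=15 'c': node 6→7  → match P1@[11:15]
i=16 'a': node 7→3 (fail-walked)  → match P3@[16:16]
i=17 'a': node 3→4  → match P3@[17:17]
i=18 'a': node 4→4 (fail-walked)  → match P3@[18:18]
i=19 'd': node 4→5
i=20 'd': node 5→6
i=21 'c': node 6→7  → match P1@[17:21]
i=22 'a': node 7→3 (fail-walked)  → match P3@[22:22]
i=23 'c': node 3→0 (fail-walked)
i=24 'b': node 0→1
i=25 'a': node 1→3 (fail-walked)  → match P3@[25:25]
i=26 'b': node 3→1 (fail-walked)
i=27 'b': node 1→2  → match P0@[26:27]
i=28 'b': node 2→2 (fail-walked)  → match P0@[27:28]
i=29 'd': node 2→13 (fail-walked)  → match P5@[28:29]
i=30 'b': node 13→11 (fail-walked)
i=31 'd': node 11→12  → match P4@[29:31],P5@[30:31]
i=32 'd': node 12→8 (fail-walked)
i=33 'b': node 8→11
i=34 'd': node 11→12  → match P4@[32:34],P5@[33:34]
i=35 'd': node 12→8 (fail-walked)
i=36 'b': node 8→11
i=37 'b': node 11→2 (fail-walked)  → match P0@[36:37]
i=38 'd': node 2→13 (fail-walked)  → match P5@[37:38]
i=39 'd': node 13→8 (fail-walked)
i=40 'b': node 8→11
i=41 'd': node 11→12  → match P4@[39:41],P5@[40:41]
i=42 'd': node 12→8 (fail-walked)
i=43 'a': node 8→9  → match P3@[43:43]
i=44 'b': node 9→10  → match P2@[42:44]
i=45 'b': node 10→2 (fail-walked)  → match P0@[44:45]
i=46 'd': node 2→13 (fail-walked)  → match P5@[45:46]
i=47 'b': node 13→11 (fail-walked)
i=48 'c': node 11→0 (fail-walked)
i=49 'b': node 0→1
i=50 'c': node 1→0 (fail-walked)
i=51 'd': node 0→8
i=52 'a': node 8→9  → match P3@[52:52]
i=53 'b': node 9→10  → match P2@[51:53]
i=54 'a': node 10→3 (fail-walked)  → match P3@[54:54]
i=55 'b': node 3→1 (fail-walked)
i=56 'd': node 1→13  → match P5@[55:56]
i=57 'd': node 13→8 (fail-walked)
i=58 'b': node 8→11
i=59 'd': node 11→12  → match P4@[57:59],P5@[58:59]
i=60 'd': node 12→8 (fail-walked)
i=61 'b': node 8→11
i=62 'b': node 11→2 (fail-walked)  → match P0@[61:62]
i=63 'd': node 2→13 (fail-walked)  → match P5@[62:63]
i=64 'a': node 13→9 (fail-walked)  → match P3@[64:64]
i=65 'd': node 9→8 (fail-walked)
i=66 'b': node 8→11
i=67 'd': node 11→12  → match P4@[65:67],P5@[66:67]
i=68 'a': node 12→9 (fail-walked)  → match P3@[68:68]
i=69 'b': node 9→10  → match P2@[67:69]
i=70 'a': node 10→3 (fail-walked)  → match P3@[70:70]
i=71 'a': node 3→4  → match P3@[71:71]
i=72 'a': node 4→4 (fail-walked)  → match P3@[72:72]
i=73 'a': node 4→4 (fail-walked)  → match P3@[73:73]

All matches (sorted): [[0,3],[1,3],[4,1],[7,0],[8,3],[9,3],[11,3],[12,3],[15,1],[16,3],[17,3],[18,3],[21,1],[22,3],[25,3],[27,0],[28,0],[29,5],[31,4],[31,5],[34,4],[34,5],[37,0],[38,5],[41,4],[41,5],[43,3],[44,2],[45,0],[46,5],[52,3],[53,2],[54,3],[56,5],[59,4],[59,5],[62,0],[63,5],[64,3],[67,4],[67,5],[68,3],[69,2],[70,3],[71,3],[72,3],[73,3]]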